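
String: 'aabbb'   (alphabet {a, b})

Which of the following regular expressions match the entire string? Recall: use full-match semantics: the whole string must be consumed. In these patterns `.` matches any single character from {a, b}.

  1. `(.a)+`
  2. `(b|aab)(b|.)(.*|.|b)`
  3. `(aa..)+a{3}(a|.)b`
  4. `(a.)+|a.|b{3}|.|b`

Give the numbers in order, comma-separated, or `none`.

2

1 → no match — must end with 'a'
2 → match
3 → no match
4 → no match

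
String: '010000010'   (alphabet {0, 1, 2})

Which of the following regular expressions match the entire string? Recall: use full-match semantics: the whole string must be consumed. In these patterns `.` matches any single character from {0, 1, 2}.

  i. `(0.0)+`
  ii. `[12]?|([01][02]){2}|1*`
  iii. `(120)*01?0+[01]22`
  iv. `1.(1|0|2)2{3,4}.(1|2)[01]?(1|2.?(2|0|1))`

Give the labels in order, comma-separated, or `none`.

i → match
ii → no match
iii → no match — must end with '22'
iv → no match — must start with '1'

i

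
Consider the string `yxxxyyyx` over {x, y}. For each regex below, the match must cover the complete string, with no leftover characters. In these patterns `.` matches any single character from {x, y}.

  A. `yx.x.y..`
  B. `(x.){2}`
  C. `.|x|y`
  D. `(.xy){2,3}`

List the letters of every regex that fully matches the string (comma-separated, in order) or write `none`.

A

A → match
B → no match — must start with `x`
C → no match
D → no match — must end with `xy`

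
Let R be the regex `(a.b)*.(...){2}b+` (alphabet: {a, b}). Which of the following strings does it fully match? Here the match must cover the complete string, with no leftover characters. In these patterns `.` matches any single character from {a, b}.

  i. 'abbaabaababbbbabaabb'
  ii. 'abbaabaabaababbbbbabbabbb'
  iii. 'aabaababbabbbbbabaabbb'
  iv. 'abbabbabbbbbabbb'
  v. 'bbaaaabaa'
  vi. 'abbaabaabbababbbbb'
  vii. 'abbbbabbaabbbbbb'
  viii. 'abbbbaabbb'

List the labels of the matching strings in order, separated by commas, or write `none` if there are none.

i, ii, iii, iv, vi, vii, viii

i → match
ii → match
iii → match
iv → match
v → no match — must end with 'b'
vi → match
vii → match
viii → match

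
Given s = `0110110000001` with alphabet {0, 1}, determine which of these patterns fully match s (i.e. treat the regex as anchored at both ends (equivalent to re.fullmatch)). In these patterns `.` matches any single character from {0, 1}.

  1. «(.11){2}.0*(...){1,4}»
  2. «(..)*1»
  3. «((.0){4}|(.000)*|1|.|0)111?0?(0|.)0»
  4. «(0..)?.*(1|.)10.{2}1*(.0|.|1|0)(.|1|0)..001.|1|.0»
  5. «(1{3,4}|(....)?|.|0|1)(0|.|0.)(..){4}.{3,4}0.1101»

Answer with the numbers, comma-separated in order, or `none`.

1, 2

1 → match
2 → match
3 → no match — must end with `0`
4 → no match
5 → no match — must end with `1101`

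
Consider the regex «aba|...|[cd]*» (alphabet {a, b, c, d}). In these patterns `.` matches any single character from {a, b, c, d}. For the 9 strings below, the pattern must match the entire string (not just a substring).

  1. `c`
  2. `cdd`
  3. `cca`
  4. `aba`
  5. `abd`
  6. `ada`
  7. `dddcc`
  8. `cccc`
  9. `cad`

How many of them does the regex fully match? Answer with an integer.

1 → match
2 → match
3 → match
4 → match
5 → match
6 → match
7 → match
8 → match
9 → match
Total matched: 9

9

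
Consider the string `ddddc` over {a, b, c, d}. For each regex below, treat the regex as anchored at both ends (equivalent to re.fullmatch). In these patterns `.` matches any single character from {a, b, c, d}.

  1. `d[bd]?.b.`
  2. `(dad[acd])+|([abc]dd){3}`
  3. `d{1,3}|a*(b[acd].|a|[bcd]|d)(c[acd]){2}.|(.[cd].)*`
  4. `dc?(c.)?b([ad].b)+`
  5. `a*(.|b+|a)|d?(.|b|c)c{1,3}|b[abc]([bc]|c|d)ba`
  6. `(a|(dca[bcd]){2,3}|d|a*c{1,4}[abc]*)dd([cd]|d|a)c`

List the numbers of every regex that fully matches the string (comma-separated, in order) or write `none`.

6

1 → no match
2 → no match
3 → no match
4 → no match — must end with `b`
5 → no match
6 → match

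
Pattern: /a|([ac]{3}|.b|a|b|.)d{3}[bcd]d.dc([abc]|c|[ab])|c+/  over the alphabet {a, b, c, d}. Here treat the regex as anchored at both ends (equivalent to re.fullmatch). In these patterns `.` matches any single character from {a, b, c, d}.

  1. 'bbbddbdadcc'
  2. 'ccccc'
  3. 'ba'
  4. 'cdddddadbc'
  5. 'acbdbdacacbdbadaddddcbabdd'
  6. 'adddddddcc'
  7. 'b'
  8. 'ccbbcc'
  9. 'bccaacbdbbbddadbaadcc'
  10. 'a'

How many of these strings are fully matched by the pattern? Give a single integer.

3

1 → no match
2 → match
3 → no match
4 → no match
5 → no match
6 → match
7 → no match
8 → no match
9 → no match
10 → match
Total matched: 3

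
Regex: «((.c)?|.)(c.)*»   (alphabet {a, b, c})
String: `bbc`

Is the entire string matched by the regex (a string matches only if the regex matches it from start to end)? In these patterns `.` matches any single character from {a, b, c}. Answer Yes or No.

No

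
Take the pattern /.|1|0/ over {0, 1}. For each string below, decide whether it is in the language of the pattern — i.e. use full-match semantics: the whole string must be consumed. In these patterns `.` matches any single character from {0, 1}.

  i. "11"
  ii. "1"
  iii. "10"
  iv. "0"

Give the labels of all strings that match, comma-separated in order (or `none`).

i → no match
ii → match
iii → no match
iv → match

ii, iv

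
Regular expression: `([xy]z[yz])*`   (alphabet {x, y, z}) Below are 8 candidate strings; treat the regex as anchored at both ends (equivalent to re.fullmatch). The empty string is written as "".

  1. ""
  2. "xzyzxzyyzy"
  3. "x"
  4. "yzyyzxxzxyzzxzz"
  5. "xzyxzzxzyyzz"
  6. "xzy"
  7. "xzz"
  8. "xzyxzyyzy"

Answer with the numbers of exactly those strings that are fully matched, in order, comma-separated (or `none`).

1 → match
2 → no match
3 → no match
4 → no match
5 → match
6 → match
7 → match
8 → match

1, 5, 6, 7, 8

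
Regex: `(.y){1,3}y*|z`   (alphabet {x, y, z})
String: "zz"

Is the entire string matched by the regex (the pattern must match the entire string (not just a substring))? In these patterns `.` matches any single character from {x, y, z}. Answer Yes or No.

No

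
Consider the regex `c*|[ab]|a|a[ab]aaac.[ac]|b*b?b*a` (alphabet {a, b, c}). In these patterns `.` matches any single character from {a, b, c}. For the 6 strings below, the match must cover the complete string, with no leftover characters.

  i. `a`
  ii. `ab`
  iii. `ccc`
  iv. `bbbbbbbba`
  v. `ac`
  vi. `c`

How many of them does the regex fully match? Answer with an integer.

i → match
ii → no match
iii → match
iv → match
v → no match
vi → match
Total matched: 4

4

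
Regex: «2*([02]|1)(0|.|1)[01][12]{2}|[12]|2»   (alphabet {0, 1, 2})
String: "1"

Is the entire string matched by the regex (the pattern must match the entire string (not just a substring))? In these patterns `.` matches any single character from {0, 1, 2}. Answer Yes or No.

Yes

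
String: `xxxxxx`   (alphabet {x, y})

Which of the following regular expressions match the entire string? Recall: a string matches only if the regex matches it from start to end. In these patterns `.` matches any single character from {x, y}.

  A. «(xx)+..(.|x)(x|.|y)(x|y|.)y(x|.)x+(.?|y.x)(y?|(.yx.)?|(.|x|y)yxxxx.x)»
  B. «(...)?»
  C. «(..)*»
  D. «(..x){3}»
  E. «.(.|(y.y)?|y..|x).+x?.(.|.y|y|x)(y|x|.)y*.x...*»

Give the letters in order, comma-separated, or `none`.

A → no match
B → no match
C → match
D → no match
E → no match

C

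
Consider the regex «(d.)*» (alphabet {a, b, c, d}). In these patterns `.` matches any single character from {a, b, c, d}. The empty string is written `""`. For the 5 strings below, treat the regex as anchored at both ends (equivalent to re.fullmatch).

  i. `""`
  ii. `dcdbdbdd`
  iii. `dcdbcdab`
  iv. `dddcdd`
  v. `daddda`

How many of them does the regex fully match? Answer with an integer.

i. `""` → match
ii. `dcdbdbdd` → match
iii. `dcdbcdab` → no match
iv. `dddcdd` → match
v. `daddda` → match
Total matched: 4

4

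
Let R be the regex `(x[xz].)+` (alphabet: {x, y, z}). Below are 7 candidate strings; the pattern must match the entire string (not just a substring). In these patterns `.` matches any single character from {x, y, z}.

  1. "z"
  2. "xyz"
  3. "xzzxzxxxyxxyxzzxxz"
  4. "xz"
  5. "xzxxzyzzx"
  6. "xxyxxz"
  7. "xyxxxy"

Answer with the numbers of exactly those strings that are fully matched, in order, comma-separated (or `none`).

3, 6

1 → no match — must start with "x"
2 → no match
3 → match
4 → no match
5 → no match
6 → match
7 → no match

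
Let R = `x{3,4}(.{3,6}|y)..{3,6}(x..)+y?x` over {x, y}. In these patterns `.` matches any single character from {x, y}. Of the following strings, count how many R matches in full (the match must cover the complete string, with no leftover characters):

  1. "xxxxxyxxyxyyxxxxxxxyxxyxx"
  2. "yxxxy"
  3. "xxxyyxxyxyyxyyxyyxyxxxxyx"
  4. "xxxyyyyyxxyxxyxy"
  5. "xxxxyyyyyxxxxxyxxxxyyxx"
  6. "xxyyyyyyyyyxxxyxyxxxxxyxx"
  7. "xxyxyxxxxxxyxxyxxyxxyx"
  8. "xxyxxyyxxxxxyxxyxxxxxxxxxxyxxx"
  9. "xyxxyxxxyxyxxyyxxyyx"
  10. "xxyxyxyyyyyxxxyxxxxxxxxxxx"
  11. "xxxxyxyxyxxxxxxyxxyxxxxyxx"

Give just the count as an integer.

1 → match
2 → no match — must start with "x"
3 → match
4 → no match — must end with "x"
5 → no match
6 → no match
7 → no match
8 → no match
9 → no match
10 → no match
11 → match
Total matched: 3

3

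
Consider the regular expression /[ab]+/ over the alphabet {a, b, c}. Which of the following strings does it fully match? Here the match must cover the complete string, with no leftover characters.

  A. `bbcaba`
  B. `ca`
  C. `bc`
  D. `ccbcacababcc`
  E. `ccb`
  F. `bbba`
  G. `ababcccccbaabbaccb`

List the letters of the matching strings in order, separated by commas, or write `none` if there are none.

A → no match
B → no match
C → no match
D → no match
E → no match
F → match
G → no match

F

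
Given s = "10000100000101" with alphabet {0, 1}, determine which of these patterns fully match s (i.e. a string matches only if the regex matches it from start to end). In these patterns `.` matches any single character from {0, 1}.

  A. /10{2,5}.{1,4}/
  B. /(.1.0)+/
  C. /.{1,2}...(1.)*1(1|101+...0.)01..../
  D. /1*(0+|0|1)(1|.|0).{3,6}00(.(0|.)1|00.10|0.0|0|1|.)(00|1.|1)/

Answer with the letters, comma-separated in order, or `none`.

D

A → no match
B → no match — must end with "0"
C → no match
D → match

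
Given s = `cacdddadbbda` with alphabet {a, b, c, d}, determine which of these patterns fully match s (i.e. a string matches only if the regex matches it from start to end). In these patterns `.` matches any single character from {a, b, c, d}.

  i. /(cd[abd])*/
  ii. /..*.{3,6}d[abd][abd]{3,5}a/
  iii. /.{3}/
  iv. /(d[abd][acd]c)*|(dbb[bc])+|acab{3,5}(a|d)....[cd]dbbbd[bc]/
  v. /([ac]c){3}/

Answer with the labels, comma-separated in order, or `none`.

i → no match
ii → match
iii → no match
iv → no match
v → no match — must end with `c`

ii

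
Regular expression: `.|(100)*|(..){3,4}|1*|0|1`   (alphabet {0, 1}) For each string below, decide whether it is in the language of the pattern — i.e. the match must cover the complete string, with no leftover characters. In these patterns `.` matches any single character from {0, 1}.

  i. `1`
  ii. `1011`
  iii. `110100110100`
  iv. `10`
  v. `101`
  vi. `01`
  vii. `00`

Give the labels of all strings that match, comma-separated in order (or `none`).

i

i → match
ii → no match
iii → no match
iv → no match
v → no match
vi → no match
vii → no match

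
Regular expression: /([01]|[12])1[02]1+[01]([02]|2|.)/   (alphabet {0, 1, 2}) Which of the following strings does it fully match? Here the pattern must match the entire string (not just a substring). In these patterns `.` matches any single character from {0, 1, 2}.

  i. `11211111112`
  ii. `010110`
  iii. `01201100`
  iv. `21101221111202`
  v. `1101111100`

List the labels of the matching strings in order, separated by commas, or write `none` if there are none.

i. `11211111112` → match
ii. `010110` → match
iii. `01201100` → no match
iv → no match
v. `1101111100` → match

i, ii, v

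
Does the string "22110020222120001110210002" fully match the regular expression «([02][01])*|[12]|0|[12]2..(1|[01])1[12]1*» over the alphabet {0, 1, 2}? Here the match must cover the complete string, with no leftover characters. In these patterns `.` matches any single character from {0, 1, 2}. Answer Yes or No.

No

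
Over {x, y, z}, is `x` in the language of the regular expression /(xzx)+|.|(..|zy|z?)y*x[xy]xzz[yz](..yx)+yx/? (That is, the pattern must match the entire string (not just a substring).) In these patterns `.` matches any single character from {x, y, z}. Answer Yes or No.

Yes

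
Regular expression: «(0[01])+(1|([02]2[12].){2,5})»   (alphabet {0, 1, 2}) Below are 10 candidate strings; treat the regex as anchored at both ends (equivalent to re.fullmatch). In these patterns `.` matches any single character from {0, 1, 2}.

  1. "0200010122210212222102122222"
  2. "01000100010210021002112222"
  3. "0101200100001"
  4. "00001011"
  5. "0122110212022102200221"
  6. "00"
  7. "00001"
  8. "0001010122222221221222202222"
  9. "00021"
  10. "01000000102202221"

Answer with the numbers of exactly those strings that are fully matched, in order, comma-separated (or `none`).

1 → no match
2 → match
3 → no match
4 → no match
5 → match
6 → no match
7 → match
8 → match
9 → no match
10 → no match

2, 5, 7, 8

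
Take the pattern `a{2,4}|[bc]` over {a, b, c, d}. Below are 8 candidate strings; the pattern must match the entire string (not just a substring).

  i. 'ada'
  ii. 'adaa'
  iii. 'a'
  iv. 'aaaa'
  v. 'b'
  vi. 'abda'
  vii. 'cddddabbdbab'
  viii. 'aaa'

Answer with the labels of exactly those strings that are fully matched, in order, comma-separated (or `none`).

i → no match
ii → no match
iii → no match
iv → match
v → match
vi → no match
vii → no match
viii → match

iv, v, viii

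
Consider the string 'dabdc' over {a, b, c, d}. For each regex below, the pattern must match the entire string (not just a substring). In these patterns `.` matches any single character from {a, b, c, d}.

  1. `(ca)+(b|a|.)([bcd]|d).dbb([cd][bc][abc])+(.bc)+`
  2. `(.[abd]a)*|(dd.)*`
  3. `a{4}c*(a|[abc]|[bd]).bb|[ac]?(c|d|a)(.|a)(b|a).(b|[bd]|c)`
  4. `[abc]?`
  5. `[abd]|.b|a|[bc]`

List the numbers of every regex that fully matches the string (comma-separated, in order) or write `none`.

3

1 → no match — must start with 'ca'
2 → no match
3 → match
4 → no match
5 → no match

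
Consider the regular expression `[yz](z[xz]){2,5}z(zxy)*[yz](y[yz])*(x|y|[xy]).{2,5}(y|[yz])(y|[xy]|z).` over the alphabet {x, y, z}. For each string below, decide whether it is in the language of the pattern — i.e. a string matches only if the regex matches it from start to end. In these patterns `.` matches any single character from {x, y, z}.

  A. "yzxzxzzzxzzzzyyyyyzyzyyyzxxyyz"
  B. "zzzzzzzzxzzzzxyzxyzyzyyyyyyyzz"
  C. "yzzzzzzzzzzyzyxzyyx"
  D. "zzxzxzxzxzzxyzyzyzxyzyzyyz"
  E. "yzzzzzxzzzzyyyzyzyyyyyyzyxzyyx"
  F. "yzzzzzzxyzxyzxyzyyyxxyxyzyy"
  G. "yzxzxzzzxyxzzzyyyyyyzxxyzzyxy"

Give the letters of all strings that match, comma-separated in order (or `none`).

A, B, C, D, E, F

A → match
B → match
C → match
D → match
E → match
F → match
G → no match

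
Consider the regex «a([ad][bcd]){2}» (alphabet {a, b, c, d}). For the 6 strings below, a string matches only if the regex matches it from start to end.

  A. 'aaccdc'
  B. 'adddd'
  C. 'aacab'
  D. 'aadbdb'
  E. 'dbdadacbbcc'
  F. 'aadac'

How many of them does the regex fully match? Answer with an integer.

3

A. 'aaccdc' → no match
B. 'adddd' → match
C. 'aacab' → match
D. 'aadbdb' → no match
E. 'dbdadacbbcc' → no match — must start with 'a'
F. 'aadac' → match
Total matched: 3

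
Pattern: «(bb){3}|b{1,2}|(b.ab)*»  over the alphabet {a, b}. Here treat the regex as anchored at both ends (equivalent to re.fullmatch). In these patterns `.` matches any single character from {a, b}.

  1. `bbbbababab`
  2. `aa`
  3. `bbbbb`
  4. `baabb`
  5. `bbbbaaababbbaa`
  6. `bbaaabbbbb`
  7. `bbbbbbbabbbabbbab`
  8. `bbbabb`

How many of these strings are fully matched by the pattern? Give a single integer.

1. `bbbbababab` → no match
2. `aa` → no match
3. `bbbbb` → no match
4. `baabb` → no match
5 → no match
6. `bbaaabbbbb` → no match
7 → no match
8. `bbbabb` → no match
Total matched: 0

0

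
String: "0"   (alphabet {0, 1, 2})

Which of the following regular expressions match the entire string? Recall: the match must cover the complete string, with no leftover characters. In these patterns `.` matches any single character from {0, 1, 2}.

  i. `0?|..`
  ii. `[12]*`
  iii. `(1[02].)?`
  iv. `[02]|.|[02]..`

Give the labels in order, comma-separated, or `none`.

i, iv

i → match
ii → no match
iii → no match
iv → match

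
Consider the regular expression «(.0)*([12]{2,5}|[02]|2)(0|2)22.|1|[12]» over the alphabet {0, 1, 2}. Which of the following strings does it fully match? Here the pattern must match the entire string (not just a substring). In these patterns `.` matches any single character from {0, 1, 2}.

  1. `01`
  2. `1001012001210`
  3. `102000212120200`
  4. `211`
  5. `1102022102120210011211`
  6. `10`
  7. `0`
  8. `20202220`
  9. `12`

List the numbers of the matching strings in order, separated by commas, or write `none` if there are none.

1 → no match
2 → no match
3 → no match
4 → no match
5 → no match
6 → no match
7 → no match
8 → no match
9 → no match

none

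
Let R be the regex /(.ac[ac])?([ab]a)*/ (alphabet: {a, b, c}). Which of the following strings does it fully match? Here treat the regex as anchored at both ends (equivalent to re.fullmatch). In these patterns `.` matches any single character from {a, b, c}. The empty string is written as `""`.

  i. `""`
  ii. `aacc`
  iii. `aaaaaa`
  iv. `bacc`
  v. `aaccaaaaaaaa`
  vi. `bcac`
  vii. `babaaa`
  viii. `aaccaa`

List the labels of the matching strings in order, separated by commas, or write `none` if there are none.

i, ii, iii, iv, v, vii, viii

i → match
ii → match
iii → match
iv → match
v → match
vi → no match
vii → match
viii → match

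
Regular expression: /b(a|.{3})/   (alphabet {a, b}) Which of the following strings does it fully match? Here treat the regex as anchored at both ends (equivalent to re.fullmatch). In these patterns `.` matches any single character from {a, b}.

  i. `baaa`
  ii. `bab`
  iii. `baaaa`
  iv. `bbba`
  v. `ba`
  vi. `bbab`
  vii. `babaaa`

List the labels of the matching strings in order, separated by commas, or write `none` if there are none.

i, iv, v, vi

i → match
ii → no match
iii → no match
iv → match
v → match
vi → match
vii → no match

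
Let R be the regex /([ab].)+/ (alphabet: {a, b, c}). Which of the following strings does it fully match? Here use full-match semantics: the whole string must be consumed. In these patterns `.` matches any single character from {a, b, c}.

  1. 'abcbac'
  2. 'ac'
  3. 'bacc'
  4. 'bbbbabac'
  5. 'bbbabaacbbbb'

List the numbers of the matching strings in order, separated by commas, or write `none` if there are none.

2, 4, 5

1 → no match
2 → match
3 → no match
4 → match
5 → match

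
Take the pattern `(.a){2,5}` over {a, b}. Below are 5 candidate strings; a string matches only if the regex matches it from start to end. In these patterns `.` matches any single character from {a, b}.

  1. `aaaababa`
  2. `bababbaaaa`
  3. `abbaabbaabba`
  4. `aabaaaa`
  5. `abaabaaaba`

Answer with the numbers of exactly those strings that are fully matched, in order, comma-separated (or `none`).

1 → match
2 → no match
3 → no match
4 → no match
5 → no match

1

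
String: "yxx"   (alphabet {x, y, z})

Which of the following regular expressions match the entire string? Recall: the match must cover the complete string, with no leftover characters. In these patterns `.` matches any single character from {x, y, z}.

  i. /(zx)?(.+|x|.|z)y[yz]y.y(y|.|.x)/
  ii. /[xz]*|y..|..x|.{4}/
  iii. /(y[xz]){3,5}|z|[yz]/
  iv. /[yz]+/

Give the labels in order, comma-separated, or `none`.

ii

i → no match
ii → match
iii → no match
iv → no match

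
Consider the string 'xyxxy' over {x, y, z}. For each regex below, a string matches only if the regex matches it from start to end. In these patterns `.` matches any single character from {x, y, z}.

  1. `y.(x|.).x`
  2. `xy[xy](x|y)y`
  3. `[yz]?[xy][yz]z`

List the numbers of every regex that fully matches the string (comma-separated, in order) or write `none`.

1 → no match — must start with 'y'
2 → match
3 → no match — must end with 'z'

2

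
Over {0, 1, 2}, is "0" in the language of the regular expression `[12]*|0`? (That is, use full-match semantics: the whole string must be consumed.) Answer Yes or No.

Yes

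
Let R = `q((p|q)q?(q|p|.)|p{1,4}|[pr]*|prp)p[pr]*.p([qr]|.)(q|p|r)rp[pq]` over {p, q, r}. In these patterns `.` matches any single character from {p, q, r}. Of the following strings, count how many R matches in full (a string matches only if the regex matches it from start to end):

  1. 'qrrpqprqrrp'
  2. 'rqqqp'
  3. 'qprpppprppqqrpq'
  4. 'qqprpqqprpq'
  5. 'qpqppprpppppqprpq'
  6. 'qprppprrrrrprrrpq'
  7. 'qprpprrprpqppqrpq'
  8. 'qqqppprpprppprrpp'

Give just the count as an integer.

5

1. 'qrrpqprqrrp' → no match
2. 'rqqqp' → no match — must start with 'q'
3 → match
4. 'qqprpqqprpq' → no match
5 → match
6 → match
7 → match
8 → match
Total matched: 5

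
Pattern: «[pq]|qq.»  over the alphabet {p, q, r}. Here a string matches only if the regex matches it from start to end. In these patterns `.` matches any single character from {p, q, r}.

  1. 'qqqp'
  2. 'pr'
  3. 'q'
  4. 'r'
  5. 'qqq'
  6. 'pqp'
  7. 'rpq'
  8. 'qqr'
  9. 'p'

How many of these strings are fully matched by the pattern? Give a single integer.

4

1 → no match
2 → no match
3 → match
4 → no match
5 → match
6 → no match
7 → no match
8 → match
9 → match
Total matched: 4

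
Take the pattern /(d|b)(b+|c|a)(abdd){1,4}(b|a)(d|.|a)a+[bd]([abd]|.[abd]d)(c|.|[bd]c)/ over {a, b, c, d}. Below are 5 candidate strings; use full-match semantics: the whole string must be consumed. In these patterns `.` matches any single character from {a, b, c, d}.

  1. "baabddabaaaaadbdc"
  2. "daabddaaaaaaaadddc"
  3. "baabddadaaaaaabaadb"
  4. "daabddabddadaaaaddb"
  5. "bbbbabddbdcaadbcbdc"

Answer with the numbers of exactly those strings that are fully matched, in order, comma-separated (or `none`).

1, 2, 3, 4

1 → match
2 → match
3 → match
4 → match
5 → no match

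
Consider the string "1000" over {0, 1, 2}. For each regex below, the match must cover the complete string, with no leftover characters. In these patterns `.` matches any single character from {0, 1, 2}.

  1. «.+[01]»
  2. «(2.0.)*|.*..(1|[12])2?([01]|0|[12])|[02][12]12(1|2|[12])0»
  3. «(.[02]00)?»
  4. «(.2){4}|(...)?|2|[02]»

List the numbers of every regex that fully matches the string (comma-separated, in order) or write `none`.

1 → match
2 → no match
3 → match
4 → no match

1, 3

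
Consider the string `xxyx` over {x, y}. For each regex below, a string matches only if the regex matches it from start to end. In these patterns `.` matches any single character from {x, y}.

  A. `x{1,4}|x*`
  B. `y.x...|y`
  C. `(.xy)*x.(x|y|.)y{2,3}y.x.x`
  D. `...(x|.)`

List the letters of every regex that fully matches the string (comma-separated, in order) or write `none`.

D

A → no match
B → no match — must start with `y`
C → no match
D → match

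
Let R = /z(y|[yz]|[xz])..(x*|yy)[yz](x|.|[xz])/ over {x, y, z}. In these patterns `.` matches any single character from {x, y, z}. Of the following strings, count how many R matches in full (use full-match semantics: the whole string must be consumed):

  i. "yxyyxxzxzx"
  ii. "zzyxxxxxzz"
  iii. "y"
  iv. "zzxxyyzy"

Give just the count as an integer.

2

i. "yxyyxxzxzx" → no match — must start with "z"
ii. "zzyxxxxxzz" → match
iii. "y" → no match — must start with "z"
iv. "zzxxyyzy" → match
Total matched: 2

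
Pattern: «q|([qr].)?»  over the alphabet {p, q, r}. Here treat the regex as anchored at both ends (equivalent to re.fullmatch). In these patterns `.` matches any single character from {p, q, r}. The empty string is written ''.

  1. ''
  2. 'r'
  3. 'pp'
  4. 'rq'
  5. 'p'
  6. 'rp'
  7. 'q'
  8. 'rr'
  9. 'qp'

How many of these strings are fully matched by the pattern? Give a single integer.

6

1 → match
2 → no match
3 → no match
4 → match
5 → no match
6 → match
7 → match
8 → match
9 → match
Total matched: 6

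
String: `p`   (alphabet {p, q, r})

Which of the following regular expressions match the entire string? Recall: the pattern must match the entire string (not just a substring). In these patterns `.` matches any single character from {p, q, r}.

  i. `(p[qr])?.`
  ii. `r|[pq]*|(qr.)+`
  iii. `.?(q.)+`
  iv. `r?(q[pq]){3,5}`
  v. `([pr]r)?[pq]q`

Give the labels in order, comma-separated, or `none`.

i → match
ii → match
iii → no match
iv → no match
v → no match — must end with `q`

i, ii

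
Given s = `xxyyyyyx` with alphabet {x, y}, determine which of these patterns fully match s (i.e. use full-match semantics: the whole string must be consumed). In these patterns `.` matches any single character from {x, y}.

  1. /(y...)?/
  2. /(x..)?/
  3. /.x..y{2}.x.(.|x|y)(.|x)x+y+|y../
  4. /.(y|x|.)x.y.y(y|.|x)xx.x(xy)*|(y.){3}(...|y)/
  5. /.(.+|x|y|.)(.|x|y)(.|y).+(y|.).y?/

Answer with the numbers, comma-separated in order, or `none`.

1 → no match
2 → no match
3 → no match
4 → no match
5 → match

5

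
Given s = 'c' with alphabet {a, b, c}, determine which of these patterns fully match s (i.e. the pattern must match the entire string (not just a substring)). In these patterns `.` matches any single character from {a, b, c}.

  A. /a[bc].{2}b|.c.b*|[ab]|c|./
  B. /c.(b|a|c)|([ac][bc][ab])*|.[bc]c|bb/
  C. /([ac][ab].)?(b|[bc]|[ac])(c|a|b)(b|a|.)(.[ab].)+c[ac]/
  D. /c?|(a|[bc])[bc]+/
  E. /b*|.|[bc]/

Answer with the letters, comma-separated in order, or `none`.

A, D, E

A → match
B → no match
C → no match
D → match
E → match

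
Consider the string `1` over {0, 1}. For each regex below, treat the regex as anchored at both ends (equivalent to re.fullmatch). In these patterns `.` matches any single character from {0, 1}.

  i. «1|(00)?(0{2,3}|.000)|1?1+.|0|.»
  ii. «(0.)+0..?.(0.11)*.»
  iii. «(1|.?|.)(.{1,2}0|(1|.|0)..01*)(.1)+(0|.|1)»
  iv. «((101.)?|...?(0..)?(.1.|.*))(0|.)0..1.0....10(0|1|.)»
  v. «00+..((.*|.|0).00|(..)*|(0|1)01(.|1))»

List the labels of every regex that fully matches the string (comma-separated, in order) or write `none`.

i

i → match
ii → no match — must start with `0`
iii → no match
iv → no match
v → no match — must start with `00`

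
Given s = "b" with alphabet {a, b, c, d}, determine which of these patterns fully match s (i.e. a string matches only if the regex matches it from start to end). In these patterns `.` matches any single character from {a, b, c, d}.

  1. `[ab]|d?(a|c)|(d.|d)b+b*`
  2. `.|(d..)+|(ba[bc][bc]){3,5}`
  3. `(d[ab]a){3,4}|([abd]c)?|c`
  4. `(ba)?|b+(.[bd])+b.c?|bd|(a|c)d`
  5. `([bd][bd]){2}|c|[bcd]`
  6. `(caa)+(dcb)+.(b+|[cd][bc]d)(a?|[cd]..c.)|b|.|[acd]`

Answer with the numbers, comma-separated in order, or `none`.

1, 2, 5, 6

1 → match
2 → match
3 → no match
4 → no match
5 → match
6 → match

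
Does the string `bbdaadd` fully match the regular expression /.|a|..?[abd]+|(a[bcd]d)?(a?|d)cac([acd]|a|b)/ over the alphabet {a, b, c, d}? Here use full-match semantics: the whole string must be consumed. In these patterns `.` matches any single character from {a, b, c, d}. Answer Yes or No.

Yes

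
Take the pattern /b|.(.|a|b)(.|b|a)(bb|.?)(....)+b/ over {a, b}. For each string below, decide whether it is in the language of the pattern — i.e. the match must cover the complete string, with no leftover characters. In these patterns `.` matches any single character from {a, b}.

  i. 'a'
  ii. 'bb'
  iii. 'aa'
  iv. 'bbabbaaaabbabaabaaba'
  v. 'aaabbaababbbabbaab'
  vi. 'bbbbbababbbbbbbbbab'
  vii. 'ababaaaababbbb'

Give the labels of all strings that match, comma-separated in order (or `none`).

i → no match — must end with 'b'
ii → no match
iii → no match — must end with 'b'
iv → no match — must end with 'b'
v → match
vi → no match
vii → no match

v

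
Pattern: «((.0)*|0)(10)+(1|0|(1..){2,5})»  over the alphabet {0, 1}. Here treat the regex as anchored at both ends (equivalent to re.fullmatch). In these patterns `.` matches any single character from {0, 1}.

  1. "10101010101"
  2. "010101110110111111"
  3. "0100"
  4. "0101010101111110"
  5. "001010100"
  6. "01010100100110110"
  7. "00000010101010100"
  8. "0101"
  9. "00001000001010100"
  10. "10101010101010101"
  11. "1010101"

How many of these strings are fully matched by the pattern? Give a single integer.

1. "10101010101" → match
2 → match
3. "0100" → match
4 → match
5. "001010100" → match
6 → match
7 → match
8. "0101" → match
9 → match
10 → match
11. "1010101" → match
Total matched: 11

11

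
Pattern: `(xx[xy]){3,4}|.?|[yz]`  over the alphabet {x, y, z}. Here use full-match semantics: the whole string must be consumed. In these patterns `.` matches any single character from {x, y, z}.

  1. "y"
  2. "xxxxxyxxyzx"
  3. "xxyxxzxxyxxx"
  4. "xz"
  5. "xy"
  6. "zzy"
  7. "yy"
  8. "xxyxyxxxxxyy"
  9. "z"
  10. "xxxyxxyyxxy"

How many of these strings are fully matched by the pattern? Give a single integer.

1 → match
2 → no match
3 → no match
4 → no match
5 → no match
6 → no match
7 → no match
8 → no match
9 → match
10 → no match
Total matched: 2

2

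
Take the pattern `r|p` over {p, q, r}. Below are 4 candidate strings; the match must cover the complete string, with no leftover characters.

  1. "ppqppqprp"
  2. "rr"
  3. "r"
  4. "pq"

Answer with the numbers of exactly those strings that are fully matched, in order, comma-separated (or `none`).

3

1 → no match
2 → no match
3 → match
4 → no match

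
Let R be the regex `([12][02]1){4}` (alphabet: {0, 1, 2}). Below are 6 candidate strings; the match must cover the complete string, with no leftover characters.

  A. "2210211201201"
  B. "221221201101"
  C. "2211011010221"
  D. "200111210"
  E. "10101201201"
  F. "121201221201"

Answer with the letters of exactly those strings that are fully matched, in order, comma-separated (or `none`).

A → no match
B. "221221201101" → match
C → no match
D. "200111210" → no match — must end with "1"
E. "10101201201" → no match
F. "121201221201" → match

B, F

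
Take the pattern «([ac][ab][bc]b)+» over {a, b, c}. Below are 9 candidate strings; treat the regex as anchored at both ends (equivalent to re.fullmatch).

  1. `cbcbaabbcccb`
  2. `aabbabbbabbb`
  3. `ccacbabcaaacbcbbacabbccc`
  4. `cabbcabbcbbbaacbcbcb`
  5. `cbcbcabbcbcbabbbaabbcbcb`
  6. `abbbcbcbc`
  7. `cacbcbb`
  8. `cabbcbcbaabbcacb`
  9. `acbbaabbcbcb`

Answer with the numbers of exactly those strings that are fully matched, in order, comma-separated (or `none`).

1 → no match
2 → match
3 → no match — must end with `b`
4 → match
5 → match
6 → no match — must end with `b`
7 → no match
8 → match
9 → no match

2, 4, 5, 8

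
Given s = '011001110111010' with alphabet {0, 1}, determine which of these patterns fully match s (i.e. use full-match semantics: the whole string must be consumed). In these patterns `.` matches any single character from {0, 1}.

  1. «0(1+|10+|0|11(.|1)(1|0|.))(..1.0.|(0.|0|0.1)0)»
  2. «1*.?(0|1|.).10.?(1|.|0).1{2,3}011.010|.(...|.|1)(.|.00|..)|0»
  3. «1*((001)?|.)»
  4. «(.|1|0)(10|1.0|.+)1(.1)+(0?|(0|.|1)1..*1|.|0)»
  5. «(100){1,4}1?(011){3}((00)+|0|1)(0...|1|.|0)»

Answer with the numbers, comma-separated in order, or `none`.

1 → no match
2 → match
3 → no match
4 → match
5 → no match — must start with '100'

2, 4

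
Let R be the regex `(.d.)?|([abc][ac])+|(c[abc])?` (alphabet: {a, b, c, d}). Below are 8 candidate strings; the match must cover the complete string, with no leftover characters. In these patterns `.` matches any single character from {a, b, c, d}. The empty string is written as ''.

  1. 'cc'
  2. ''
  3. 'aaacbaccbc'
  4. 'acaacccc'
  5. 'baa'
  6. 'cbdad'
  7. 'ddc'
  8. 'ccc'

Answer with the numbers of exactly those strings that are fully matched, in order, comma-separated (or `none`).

1 → match
2 → match
3 → match
4 → match
5 → no match
6 → no match
7 → match
8 → no match

1, 2, 3, 4, 7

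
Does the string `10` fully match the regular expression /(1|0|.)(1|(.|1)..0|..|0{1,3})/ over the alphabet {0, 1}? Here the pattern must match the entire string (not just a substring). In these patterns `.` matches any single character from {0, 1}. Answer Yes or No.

Yes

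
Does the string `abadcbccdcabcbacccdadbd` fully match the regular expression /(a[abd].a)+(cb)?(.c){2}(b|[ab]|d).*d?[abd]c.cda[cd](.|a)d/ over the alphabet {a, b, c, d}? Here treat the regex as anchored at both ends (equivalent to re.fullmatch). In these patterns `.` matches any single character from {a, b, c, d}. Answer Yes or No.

No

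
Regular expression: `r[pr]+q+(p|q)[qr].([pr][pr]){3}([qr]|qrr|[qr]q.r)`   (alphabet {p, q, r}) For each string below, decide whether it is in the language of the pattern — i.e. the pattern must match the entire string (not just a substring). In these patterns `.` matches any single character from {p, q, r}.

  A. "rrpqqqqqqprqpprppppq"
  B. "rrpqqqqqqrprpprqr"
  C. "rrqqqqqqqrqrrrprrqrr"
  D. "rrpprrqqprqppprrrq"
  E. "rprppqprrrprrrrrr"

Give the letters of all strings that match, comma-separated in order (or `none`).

C, D

A → no match
B → no match
C → match
D → match
E → no match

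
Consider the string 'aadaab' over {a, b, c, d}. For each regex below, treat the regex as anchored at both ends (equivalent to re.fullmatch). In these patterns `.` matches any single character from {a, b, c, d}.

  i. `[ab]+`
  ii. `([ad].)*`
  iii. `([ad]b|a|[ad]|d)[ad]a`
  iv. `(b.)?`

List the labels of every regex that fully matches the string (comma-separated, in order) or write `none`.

i → no match
ii → match
iii → no match — must end with 'a'
iv → no match

ii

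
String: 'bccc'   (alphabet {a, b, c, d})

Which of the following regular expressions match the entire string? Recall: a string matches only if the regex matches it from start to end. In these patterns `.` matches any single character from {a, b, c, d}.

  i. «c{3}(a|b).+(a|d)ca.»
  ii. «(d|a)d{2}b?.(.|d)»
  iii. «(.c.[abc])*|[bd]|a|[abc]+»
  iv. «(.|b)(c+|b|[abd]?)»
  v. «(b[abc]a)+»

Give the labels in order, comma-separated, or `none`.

iii, iv

i → no match — must start with 'c'
ii → no match
iii → match
iv → match
v → no match — must end with 'a'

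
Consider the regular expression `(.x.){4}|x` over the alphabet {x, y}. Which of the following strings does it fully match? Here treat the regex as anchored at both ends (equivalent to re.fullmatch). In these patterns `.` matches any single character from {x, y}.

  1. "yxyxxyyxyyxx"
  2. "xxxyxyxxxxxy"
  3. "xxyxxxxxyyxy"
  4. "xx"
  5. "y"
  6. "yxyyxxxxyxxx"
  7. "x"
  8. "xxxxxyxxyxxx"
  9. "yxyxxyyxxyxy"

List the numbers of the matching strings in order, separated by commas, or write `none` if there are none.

1, 2, 3, 6, 7, 8, 9

1. "yxyxxyyxyyxx" → match
2. "xxxyxyxxxxxy" → match
3. "xxyxxxxxyyxy" → match
4. "xx" → no match
5. "y" → no match
6. "yxyyxxxxyxxx" → match
7. "x" → match
8. "xxxxxyxxyxxx" → match
9. "yxyxxyyxxyxy" → match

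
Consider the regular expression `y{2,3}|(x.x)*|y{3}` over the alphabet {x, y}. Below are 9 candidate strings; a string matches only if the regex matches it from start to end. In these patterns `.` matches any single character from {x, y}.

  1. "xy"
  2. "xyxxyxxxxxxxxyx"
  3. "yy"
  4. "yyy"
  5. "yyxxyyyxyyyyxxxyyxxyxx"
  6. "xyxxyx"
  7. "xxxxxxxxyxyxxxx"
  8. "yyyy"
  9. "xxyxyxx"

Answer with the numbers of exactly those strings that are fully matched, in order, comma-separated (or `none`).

1 → no match
2 → match
3 → match
4 → match
5 → no match
6 → match
7 → no match
8 → no match
9 → no match

2, 3, 4, 6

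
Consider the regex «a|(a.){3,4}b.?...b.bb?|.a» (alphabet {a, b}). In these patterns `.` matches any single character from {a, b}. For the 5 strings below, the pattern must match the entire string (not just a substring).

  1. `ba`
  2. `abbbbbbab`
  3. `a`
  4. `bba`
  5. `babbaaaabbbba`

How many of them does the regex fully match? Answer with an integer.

2

1 → match
2 → no match
3 → match
4 → no match
5 → no match
Total matched: 2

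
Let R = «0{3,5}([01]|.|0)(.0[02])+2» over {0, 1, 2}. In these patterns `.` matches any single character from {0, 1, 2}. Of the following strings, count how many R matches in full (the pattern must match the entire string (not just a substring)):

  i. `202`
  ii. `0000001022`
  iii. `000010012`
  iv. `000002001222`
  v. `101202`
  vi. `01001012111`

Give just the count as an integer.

1

i → no match — must start with `0`
ii → match
iii → no match
iv → no match
v → no match — must start with `0`
vi → no match — must end with `2`
Total matched: 1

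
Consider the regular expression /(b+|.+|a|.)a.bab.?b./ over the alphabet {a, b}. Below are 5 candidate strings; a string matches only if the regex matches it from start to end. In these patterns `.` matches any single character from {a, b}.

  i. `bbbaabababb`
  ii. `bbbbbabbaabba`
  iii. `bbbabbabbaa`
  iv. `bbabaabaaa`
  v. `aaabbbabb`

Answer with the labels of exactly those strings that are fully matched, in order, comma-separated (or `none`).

i

i → match
ii → no match
iii → no match
iv → no match
v → no match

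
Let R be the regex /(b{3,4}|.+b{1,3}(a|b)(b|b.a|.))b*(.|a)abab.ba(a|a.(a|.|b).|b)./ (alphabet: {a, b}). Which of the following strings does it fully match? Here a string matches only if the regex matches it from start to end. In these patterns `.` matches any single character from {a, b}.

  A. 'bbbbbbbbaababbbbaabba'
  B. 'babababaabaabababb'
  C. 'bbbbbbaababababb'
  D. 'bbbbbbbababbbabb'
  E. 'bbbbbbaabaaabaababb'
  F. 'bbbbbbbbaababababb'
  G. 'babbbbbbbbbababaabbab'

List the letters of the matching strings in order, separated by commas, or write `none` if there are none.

C, D, F

A → no match
B → no match
C → match
D → match
E → no match
F → match
G → no match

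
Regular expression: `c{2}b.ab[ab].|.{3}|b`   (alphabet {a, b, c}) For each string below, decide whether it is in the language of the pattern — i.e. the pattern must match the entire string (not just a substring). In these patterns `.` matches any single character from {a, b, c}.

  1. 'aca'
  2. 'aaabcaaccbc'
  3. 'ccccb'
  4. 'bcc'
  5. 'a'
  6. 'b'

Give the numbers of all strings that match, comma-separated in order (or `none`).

1, 4, 6

1 → match
2 → no match
3 → no match
4 → match
5 → no match
6 → match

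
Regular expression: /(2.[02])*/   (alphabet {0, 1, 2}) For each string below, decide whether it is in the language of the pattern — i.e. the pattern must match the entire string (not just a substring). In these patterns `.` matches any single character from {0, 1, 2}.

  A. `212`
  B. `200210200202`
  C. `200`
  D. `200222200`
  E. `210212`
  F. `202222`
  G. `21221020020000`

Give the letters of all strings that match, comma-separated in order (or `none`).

A. `212` → match
B. `200210200202` → match
C. `200` → match
D. `200222200` → match
E. `210212` → match
F. `202222` → match
G → no match

A, B, C, D, E, F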